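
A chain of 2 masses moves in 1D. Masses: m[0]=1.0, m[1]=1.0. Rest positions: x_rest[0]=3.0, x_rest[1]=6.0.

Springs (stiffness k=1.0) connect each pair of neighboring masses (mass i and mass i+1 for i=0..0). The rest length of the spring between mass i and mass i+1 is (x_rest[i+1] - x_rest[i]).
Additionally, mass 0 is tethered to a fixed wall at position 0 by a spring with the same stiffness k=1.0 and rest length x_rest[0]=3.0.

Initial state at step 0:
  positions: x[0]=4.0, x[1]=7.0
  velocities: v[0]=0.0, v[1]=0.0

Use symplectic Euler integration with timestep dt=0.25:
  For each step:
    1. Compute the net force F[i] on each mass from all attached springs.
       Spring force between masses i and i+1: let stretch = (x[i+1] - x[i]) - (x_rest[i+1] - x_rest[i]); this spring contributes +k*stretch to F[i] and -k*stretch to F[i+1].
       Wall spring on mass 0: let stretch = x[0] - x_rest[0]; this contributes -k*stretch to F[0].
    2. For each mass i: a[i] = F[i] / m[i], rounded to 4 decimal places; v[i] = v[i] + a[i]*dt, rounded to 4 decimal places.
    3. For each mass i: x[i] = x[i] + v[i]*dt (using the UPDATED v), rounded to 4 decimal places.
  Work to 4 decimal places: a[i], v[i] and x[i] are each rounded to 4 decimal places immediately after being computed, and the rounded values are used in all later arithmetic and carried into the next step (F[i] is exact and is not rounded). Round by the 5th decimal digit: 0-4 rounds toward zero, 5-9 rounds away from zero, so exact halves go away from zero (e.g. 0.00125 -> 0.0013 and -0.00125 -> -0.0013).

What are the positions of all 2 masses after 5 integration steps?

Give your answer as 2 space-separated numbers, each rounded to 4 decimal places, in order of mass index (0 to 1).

Answer: 3.3035 6.8827

Derivation:
Step 0: x=[4.0000 7.0000] v=[0.0000 0.0000]
Step 1: x=[3.9375 7.0000] v=[-0.2500 0.0000]
Step 2: x=[3.8203 6.9961] v=[-0.4688 -0.0156]
Step 3: x=[3.6628 6.9812] v=[-0.6299 -0.0596]
Step 4: x=[3.4838 6.9464] v=[-0.7160 -0.1392]
Step 5: x=[3.3035 6.8827] v=[-0.7213 -0.2549]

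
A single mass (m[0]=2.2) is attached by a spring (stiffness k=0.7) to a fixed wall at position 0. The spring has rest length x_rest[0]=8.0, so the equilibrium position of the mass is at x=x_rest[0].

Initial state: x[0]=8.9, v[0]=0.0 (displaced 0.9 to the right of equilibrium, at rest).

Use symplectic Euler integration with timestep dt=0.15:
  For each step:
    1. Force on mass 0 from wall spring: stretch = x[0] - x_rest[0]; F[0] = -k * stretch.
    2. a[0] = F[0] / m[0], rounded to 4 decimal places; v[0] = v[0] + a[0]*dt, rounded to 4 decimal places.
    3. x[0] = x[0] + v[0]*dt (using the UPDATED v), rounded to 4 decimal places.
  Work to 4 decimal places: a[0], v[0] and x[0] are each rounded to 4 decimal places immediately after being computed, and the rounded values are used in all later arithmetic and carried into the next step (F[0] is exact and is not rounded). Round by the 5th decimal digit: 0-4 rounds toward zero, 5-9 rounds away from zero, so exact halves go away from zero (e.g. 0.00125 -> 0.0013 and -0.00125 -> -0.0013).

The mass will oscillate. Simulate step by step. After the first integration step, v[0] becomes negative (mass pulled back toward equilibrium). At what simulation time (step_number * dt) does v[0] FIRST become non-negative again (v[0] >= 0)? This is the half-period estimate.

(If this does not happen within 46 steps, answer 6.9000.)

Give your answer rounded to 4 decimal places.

Step 0: x=[8.9000] v=[0.0000]
Step 1: x=[8.8936] v=[-0.0430]
Step 2: x=[8.8808] v=[-0.0856]
Step 3: x=[8.8617] v=[-0.1276]
Step 4: x=[8.8364] v=[-0.1687]
Step 5: x=[8.8051] v=[-0.2086]
Step 6: x=[8.7681] v=[-0.2470]
Step 7: x=[8.7255] v=[-0.2837]
Step 8: x=[8.6778] v=[-0.3183]
Step 9: x=[8.6252] v=[-0.3507]
Step 10: x=[8.5681] v=[-0.3805]
Step 11: x=[8.5070] v=[-0.4076]
Step 12: x=[8.4422] v=[-0.4318]
Step 13: x=[8.3743] v=[-0.4529]
Step 14: x=[8.3037] v=[-0.4708]
Step 15: x=[8.2309] v=[-0.4853]
Step 16: x=[8.1565] v=[-0.4963]
Step 17: x=[8.0809] v=[-0.5038]
Step 18: x=[8.0047] v=[-0.5077]
Step 19: x=[7.9285] v=[-0.5079]
Step 20: x=[7.8528] v=[-0.5045]
Step 21: x=[7.7782] v=[-0.4975]
Step 22: x=[7.7052] v=[-0.4869]
Step 23: x=[7.6343] v=[-0.4728]
Step 24: x=[7.5660] v=[-0.4553]
Step 25: x=[7.5008] v=[-0.4346]
Step 26: x=[7.4392] v=[-0.4108]
Step 27: x=[7.3816] v=[-0.3840]
Step 28: x=[7.3284] v=[-0.3545]
Step 29: x=[7.2800] v=[-0.3224]
Step 30: x=[7.2368] v=[-0.2880]
Step 31: x=[7.1991] v=[-0.2516]
Step 32: x=[7.1671] v=[-0.2134]
Step 33: x=[7.1410] v=[-0.1737]
Step 34: x=[7.1211] v=[-0.1327]
Step 35: x=[7.1075] v=[-0.0907]
Step 36: x=[7.1003] v=[-0.0481]
Step 37: x=[7.0995] v=[-0.0052]
Step 38: x=[7.1052] v=[0.0378]
First v>=0 after going negative at step 38, time=5.7000

Answer: 5.7000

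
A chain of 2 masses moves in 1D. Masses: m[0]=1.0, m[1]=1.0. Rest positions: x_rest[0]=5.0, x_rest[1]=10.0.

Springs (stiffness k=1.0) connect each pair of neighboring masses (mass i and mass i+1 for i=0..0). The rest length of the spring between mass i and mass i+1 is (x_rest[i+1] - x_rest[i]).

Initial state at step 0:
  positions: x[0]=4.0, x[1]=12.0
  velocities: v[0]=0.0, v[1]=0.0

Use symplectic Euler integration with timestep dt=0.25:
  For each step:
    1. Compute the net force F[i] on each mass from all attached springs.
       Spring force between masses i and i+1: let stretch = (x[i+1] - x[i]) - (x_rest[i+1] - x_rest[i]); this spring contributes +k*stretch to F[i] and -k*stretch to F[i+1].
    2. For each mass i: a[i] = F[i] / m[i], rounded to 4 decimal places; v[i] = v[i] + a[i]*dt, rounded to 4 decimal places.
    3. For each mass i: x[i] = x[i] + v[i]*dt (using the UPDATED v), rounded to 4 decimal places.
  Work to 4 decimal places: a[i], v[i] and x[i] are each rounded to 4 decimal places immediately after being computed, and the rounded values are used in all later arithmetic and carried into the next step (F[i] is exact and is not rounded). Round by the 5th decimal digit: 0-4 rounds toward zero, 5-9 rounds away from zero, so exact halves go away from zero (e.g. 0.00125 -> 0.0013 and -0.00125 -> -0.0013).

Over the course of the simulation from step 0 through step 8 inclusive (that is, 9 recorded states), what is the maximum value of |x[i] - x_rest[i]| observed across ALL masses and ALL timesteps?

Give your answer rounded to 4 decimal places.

Answer: 2.0131

Derivation:
Step 0: x=[4.0000 12.0000] v=[0.0000 0.0000]
Step 1: x=[4.1875 11.8125] v=[0.7500 -0.7500]
Step 2: x=[4.5391 11.4609] v=[1.4063 -1.4063]
Step 3: x=[5.0108 10.9892] v=[1.8868 -1.8868]
Step 4: x=[5.5437 10.4564] v=[2.1314 -2.1314]
Step 5: x=[6.0711 9.9290] v=[2.1096 -2.1096]
Step 6: x=[6.5271 9.4730] v=[1.8241 -1.8241]
Step 7: x=[6.8548 9.1454] v=[1.3106 -1.3106]
Step 8: x=[7.0131 8.9871] v=[0.6333 -0.6333]
Max displacement = 2.0131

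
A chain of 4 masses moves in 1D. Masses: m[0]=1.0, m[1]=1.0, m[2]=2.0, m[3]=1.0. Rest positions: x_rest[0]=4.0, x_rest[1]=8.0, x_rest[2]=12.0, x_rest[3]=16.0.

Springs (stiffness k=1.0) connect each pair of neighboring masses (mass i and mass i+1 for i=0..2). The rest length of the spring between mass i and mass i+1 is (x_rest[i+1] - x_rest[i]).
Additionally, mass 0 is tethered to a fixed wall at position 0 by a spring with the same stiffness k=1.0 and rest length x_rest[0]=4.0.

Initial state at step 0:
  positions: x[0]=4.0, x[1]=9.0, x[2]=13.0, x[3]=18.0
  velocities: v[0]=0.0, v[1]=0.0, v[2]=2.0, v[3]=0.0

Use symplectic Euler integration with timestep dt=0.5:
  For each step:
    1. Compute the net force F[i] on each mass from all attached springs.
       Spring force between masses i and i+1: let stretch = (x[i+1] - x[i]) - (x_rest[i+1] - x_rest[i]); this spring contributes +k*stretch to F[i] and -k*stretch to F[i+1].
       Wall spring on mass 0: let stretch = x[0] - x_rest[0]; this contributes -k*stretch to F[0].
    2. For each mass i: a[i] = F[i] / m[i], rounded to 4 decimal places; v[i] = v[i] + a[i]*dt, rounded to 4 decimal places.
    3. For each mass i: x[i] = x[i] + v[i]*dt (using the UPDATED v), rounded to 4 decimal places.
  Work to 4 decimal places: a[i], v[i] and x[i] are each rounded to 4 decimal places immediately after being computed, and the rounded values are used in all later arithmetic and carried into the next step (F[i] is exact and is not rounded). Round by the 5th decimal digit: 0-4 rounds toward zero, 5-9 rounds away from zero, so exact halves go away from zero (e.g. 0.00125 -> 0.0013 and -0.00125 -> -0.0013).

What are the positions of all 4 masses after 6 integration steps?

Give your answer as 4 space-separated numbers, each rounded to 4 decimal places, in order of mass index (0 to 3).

Step 0: x=[4.0000 9.0000 13.0000 18.0000] v=[0.0000 0.0000 2.0000 0.0000]
Step 1: x=[4.2500 8.7500 14.1250 17.7500] v=[0.5000 -0.5000 2.2500 -0.5000]
Step 2: x=[4.5625 8.7188 15.0313 17.5938] v=[0.6250 -0.0625 1.8125 -0.3125]
Step 3: x=[4.7735 9.2266 15.4688 17.7970] v=[0.4219 1.0156 0.8750 0.4063]
Step 4: x=[4.9044 10.1817 15.4171 18.4181] v=[0.2617 1.9102 -0.1035 1.2422]
Step 5: x=[5.1285 11.1264 15.0861 19.2890] v=[0.4482 1.8893 -0.6621 1.7417]
Step 6: x=[5.5700 11.5615 14.7855 20.1092] v=[0.8829 0.8702 -0.6013 1.6403]

Answer: 5.5700 11.5615 14.7855 20.1092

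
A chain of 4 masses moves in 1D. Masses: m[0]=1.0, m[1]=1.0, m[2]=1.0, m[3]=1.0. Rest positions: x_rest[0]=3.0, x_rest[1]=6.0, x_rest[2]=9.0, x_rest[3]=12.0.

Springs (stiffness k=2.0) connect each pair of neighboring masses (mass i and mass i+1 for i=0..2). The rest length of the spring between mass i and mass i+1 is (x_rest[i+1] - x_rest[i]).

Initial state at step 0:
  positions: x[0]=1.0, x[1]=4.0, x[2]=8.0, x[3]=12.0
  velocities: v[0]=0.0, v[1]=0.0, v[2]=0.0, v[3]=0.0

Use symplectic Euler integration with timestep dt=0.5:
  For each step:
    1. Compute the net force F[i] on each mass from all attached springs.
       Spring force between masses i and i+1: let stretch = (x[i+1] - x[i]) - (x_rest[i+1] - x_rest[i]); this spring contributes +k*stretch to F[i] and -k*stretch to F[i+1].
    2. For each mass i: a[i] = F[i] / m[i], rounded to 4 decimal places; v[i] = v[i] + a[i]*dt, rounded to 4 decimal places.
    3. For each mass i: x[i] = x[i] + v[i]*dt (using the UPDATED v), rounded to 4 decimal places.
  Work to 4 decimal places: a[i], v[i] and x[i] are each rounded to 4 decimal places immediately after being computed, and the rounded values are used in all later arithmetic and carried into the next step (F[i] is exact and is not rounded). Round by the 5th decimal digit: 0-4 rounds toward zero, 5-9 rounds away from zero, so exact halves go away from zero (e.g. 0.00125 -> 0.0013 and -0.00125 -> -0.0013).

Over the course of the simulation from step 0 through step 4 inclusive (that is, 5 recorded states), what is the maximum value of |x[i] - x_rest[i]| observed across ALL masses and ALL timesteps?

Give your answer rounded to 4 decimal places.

Answer: 2.1250

Derivation:
Step 0: x=[1.0000 4.0000 8.0000 12.0000] v=[0.0000 0.0000 0.0000 0.0000]
Step 1: x=[1.0000 4.5000 8.0000 11.5000] v=[0.0000 1.0000 0.0000 -1.0000]
Step 2: x=[1.2500 5.0000 8.0000 10.7500] v=[0.5000 1.0000 0.0000 -1.5000]
Step 3: x=[1.8750 5.1250 7.8750 10.1250] v=[1.2500 0.2500 -0.2500 -1.2500]
Step 4: x=[2.6250 5.0000 7.5000 9.8750] v=[1.5000 -0.2500 -0.7500 -0.5000]
Max displacement = 2.1250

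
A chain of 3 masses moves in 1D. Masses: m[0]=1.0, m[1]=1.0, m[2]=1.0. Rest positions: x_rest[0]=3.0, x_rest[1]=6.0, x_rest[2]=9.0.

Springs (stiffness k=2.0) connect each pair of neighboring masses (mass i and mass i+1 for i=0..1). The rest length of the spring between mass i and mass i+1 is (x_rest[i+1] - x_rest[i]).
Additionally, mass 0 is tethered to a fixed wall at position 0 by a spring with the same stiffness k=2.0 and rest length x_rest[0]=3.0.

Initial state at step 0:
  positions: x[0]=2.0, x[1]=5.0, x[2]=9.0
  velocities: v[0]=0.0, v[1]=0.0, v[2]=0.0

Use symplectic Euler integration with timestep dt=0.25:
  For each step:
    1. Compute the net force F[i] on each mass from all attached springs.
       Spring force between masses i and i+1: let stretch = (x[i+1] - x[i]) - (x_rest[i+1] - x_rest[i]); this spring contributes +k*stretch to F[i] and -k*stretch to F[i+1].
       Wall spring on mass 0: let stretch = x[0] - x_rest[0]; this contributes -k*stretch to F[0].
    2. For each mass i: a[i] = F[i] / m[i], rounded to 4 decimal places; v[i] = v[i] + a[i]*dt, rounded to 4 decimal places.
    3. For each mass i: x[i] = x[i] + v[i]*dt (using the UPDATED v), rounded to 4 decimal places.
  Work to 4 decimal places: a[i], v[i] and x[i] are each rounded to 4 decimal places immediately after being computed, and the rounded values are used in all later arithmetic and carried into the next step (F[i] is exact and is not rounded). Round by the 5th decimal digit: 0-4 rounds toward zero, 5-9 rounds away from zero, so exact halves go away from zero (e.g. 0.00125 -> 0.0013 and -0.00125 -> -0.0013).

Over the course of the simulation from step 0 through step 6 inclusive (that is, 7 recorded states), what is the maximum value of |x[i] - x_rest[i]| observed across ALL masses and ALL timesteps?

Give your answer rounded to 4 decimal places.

Step 0: x=[2.0000 5.0000 9.0000] v=[0.0000 0.0000 0.0000]
Step 1: x=[2.1250 5.1250 8.8750] v=[0.5000 0.5000 -0.5000]
Step 2: x=[2.3594 5.3438 8.6563] v=[0.9375 0.8750 -0.8750]
Step 3: x=[2.6719 5.6036 8.3985] v=[1.2500 1.0391 -1.0313]
Step 4: x=[3.0169 5.8463 8.1663] v=[1.3799 0.9707 -0.9288]
Step 5: x=[3.3385 6.0253 8.0191] v=[1.2862 0.7160 -0.5888]
Step 6: x=[3.5786 6.1177 7.9977] v=[0.9604 0.3695 -0.0857]
Max displacement = 1.0023

Answer: 1.0023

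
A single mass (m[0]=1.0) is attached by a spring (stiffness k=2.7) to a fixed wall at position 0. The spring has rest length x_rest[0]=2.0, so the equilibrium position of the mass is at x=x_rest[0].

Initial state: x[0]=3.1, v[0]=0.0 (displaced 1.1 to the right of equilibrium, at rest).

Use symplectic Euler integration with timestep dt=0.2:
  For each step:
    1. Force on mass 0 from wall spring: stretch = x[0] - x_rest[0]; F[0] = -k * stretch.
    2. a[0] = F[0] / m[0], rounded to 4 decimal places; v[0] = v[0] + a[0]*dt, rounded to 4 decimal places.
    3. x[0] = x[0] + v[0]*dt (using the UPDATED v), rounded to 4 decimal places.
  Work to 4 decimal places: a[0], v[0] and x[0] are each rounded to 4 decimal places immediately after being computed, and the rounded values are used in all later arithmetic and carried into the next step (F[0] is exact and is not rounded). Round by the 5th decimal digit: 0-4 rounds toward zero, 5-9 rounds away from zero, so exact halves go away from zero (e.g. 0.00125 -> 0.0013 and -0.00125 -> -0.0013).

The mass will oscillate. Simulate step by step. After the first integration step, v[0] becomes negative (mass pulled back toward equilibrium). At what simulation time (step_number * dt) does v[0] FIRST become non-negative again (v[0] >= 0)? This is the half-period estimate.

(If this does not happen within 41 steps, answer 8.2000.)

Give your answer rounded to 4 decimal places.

Answer: 2.0000

Derivation:
Step 0: x=[3.1000] v=[0.0000]
Step 1: x=[2.9812] v=[-0.5940]
Step 2: x=[2.7564] v=[-1.1238]
Step 3: x=[2.4499] v=[-1.5323]
Step 4: x=[2.0949] v=[-1.7752]
Step 5: x=[1.7296] v=[-1.8264]
Step 6: x=[1.3935] v=[-1.6804]
Step 7: x=[1.1229] v=[-1.3529]
Step 8: x=[0.9470] v=[-0.8793]
Step 9: x=[0.8849] v=[-0.3107]
Step 10: x=[0.9432] v=[0.2915]
First v>=0 after going negative at step 10, time=2.0000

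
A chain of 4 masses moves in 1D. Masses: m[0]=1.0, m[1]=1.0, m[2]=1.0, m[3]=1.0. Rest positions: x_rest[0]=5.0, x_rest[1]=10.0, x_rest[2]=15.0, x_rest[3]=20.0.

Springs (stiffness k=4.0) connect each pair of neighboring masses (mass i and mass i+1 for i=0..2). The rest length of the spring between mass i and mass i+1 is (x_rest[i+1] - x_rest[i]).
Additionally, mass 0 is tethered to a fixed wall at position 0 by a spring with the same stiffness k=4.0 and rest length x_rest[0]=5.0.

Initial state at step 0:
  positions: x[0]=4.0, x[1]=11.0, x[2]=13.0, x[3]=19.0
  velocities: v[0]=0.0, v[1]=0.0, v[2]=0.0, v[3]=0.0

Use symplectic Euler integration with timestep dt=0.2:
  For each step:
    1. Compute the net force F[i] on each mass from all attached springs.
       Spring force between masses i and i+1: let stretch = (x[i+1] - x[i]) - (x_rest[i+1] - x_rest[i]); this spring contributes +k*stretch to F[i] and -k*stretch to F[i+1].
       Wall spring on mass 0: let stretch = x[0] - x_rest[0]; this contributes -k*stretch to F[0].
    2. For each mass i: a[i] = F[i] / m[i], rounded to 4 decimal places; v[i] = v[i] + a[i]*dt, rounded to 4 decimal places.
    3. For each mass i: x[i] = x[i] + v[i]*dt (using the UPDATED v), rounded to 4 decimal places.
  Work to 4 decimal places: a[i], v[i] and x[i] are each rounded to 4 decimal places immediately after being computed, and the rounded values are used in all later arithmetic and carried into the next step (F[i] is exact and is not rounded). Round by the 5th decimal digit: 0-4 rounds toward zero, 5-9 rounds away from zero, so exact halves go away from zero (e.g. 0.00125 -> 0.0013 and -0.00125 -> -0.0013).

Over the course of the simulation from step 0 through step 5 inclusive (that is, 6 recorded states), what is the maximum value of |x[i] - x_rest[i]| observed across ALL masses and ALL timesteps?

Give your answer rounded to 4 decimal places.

Answer: 2.0280

Derivation:
Step 0: x=[4.0000 11.0000 13.0000 19.0000] v=[0.0000 0.0000 0.0000 0.0000]
Step 1: x=[4.4800 10.2000 13.6400 18.8400] v=[2.4000 -4.0000 3.2000 -0.8000]
Step 2: x=[5.1584 9.0352 14.5616 18.6480] v=[3.3920 -5.8240 4.6080 -0.9600]
Step 3: x=[5.6317 8.1343 15.2528 18.6022] v=[2.3667 -4.5043 3.4560 -0.2291]
Step 4: x=[5.6044 7.9720 15.3409 18.8205] v=[-0.1366 -0.8116 0.4407 1.0914]
Step 5: x=[5.0592 8.6099 14.8068 19.2820] v=[-2.7260 3.1894 -2.6707 2.3077]
Max displacement = 2.0280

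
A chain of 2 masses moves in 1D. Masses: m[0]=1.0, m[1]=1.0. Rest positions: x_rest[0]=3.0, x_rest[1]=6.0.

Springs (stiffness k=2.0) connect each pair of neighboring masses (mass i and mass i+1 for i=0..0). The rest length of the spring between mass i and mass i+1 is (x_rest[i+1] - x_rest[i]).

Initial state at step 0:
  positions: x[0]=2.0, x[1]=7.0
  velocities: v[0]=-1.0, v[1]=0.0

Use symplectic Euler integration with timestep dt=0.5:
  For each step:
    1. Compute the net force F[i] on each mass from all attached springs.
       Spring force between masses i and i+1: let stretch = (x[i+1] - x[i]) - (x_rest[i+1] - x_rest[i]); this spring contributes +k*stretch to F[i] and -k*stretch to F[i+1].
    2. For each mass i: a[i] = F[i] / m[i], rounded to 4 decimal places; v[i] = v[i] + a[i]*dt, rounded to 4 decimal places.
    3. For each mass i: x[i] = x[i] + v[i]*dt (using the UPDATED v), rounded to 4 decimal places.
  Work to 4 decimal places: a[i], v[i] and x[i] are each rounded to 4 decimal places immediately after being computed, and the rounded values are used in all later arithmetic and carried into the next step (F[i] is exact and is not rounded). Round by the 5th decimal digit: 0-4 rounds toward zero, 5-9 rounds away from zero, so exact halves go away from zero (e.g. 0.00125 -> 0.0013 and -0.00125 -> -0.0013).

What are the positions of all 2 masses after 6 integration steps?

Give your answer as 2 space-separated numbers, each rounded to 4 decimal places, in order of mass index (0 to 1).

Step 0: x=[2.0000 7.0000] v=[-1.0000 0.0000]
Step 1: x=[2.5000 6.0000] v=[1.0000 -2.0000]
Step 2: x=[3.2500 4.7500] v=[1.5000 -2.5000]
Step 3: x=[3.2500 4.2500] v=[0.0000 -1.0000]
Step 4: x=[2.2500 4.7500] v=[-2.0000 1.0000]
Step 5: x=[1.0000 5.5000] v=[-2.5000 1.5000]
Step 6: x=[0.5000 5.5000] v=[-1.0000 0.0000]

Answer: 0.5000 5.5000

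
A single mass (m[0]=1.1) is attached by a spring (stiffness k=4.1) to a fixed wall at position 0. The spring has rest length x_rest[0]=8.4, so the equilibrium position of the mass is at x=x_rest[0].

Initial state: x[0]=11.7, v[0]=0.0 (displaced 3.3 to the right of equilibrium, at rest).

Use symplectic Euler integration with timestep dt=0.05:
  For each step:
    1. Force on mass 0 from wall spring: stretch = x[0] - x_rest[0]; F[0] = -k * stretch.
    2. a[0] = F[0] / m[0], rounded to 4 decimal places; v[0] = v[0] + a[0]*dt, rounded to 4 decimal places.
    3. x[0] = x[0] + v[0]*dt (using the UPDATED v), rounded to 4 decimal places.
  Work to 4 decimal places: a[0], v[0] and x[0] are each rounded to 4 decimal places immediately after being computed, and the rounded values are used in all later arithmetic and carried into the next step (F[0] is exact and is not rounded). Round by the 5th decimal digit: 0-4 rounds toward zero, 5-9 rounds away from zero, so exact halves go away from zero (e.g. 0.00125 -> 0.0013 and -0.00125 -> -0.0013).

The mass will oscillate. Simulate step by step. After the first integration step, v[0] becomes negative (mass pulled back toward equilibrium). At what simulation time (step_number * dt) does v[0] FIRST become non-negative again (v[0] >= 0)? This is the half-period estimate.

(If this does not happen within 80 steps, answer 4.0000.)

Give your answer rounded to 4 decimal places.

Step 0: x=[11.7000] v=[0.0000]
Step 1: x=[11.6693] v=[-0.6150]
Step 2: x=[11.6081] v=[-1.2243]
Step 3: x=[11.5170] v=[-1.8222]
Step 4: x=[11.3968] v=[-2.4031]
Step 5: x=[11.2487] v=[-2.9616]
Step 6: x=[11.0741] v=[-3.4925]
Step 7: x=[10.8746] v=[-3.9909]
Step 8: x=[10.6520] v=[-4.4521]
Step 9: x=[10.4084] v=[-4.8718]
Step 10: x=[10.1461] v=[-5.2461]
Step 11: x=[9.8675] v=[-5.5715]
Step 12: x=[9.5753] v=[-5.8450]
Step 13: x=[9.2721] v=[-6.0640]
Step 14: x=[8.9608] v=[-6.2265]
Step 15: x=[8.6443] v=[-6.3310]
Step 16: x=[8.3255] v=[-6.3765]
Step 17: x=[8.0074] v=[-6.3626]
Step 18: x=[7.6929] v=[-6.2894]
Step 19: x=[7.3850] v=[-6.1576]
Step 20: x=[7.0866] v=[-5.9684]
Step 21: x=[6.8004] v=[-5.7236]
Step 22: x=[6.5291] v=[-5.4255]
Step 23: x=[6.2753] v=[-5.0768]
Step 24: x=[6.0413] v=[-4.6808]
Step 25: x=[5.8292] v=[-4.2412]
Step 26: x=[5.6411] v=[-3.7621]
Step 27: x=[5.4787] v=[-3.2479]
Step 28: x=[5.3435] v=[-2.7035]
Step 29: x=[5.2368] v=[-2.1339]
Step 30: x=[5.1596] v=[-1.5444]
Step 31: x=[5.1126] v=[-0.9405]
Step 32: x=[5.0962] v=[-0.3279]
Step 33: x=[5.1106] v=[0.2878]
First v>=0 after going negative at step 33, time=1.6500

Answer: 1.6500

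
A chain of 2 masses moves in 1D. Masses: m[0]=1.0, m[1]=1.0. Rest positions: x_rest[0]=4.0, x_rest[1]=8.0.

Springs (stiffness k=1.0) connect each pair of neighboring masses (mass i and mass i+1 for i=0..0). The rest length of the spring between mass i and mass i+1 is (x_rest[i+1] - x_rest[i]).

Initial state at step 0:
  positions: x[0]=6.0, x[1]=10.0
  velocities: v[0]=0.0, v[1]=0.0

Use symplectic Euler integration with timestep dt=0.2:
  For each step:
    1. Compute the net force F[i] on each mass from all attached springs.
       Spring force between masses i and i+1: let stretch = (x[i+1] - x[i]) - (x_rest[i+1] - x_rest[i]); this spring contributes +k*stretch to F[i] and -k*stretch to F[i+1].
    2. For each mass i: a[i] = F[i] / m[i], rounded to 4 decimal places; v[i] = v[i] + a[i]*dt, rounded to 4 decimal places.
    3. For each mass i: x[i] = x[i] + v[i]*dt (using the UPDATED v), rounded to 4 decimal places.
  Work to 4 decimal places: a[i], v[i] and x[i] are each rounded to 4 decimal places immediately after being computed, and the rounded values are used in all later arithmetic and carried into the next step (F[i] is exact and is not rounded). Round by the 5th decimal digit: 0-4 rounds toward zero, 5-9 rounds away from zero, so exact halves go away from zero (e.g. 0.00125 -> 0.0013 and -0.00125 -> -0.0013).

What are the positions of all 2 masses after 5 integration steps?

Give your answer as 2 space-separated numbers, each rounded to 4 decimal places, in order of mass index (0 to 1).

Step 0: x=[6.0000 10.0000] v=[0.0000 0.0000]
Step 1: x=[6.0000 10.0000] v=[0.0000 0.0000]
Step 2: x=[6.0000 10.0000] v=[0.0000 0.0000]
Step 3: x=[6.0000 10.0000] v=[0.0000 0.0000]
Step 4: x=[6.0000 10.0000] v=[0.0000 0.0000]
Step 5: x=[6.0000 10.0000] v=[0.0000 0.0000]

Answer: 6.0000 10.0000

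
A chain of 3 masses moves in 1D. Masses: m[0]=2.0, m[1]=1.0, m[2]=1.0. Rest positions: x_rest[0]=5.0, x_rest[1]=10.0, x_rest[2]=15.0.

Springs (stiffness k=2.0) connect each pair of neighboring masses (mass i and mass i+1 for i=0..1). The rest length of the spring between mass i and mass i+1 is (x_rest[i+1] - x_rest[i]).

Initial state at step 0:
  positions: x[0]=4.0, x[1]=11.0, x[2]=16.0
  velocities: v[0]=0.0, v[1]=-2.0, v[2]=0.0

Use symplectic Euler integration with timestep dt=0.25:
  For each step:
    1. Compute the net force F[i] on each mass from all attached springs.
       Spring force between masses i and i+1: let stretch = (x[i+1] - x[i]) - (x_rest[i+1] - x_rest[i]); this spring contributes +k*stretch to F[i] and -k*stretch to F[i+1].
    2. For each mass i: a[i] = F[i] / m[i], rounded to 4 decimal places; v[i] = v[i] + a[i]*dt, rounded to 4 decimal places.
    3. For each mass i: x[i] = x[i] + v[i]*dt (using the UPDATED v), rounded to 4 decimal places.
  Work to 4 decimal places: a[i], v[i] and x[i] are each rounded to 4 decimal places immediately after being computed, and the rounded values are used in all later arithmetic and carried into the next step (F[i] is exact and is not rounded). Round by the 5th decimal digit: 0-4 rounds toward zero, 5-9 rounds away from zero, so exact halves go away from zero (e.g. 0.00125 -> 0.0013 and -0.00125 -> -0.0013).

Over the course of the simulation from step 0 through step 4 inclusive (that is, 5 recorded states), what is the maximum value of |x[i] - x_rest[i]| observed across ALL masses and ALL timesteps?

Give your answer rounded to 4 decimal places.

Answer: 1.4965

Derivation:
Step 0: x=[4.0000 11.0000 16.0000] v=[0.0000 -2.0000 0.0000]
Step 1: x=[4.1250 10.2500 16.0000] v=[0.5000 -3.0000 0.0000]
Step 2: x=[4.3203 9.4531 15.9063] v=[0.7813 -3.1875 -0.3750]
Step 3: x=[4.5239 8.8213 15.6309] v=[0.8145 -2.5273 -1.1016]
Step 4: x=[4.6836 8.5035 15.1293] v=[0.6389 -1.2712 -2.0064]
Max displacement = 1.4965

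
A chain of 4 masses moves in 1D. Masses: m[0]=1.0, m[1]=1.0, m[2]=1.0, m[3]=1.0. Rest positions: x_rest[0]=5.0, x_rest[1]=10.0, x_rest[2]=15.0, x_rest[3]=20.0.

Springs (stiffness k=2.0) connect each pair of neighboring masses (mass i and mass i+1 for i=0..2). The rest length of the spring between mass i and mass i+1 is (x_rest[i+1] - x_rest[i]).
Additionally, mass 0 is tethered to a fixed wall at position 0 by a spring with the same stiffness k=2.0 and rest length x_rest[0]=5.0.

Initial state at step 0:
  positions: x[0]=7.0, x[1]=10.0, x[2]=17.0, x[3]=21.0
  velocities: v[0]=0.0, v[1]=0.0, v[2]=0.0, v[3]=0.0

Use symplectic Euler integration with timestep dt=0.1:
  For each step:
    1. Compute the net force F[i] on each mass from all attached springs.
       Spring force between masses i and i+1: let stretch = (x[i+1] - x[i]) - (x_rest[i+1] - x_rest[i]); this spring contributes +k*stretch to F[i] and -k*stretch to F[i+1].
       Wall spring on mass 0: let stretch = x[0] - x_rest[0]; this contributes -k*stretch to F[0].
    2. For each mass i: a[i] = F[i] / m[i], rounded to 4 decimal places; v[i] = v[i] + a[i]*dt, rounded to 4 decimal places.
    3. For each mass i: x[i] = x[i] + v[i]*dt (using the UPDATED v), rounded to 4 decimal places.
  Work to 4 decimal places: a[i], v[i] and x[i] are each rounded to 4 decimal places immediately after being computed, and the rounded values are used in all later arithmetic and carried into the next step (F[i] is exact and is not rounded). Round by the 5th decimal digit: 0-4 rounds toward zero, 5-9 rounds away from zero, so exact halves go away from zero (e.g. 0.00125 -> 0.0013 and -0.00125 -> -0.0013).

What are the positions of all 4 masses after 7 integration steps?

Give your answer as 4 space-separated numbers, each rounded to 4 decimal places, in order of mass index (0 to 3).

Step 0: x=[7.0000 10.0000 17.0000 21.0000] v=[0.0000 0.0000 0.0000 0.0000]
Step 1: x=[6.9200 10.0800 16.9400 21.0200] v=[-0.8000 0.8000 -0.6000 0.2000]
Step 2: x=[6.7648 10.2340 16.8244 21.0584] v=[-1.5520 1.5400 -1.1560 0.3840]
Step 3: x=[6.5437 10.4504 16.6617 21.1121] v=[-2.2111 2.1642 -1.6273 0.5372]
Step 4: x=[6.2699 10.7129 16.4638 21.1768] v=[-2.7385 2.6251 -1.9795 0.6471]
Step 5: x=[5.9595 11.0016 16.2451 21.2473] v=[-3.1039 2.8867 -2.1871 0.7045]
Step 6: x=[5.6308 11.2943 16.0216 21.3177] v=[-3.2874 2.9270 -2.2354 0.7041]
Step 7: x=[5.3027 11.5683 15.8094 21.3822] v=[-3.2809 2.7398 -2.1216 0.6449]

Answer: 5.3027 11.5683 15.8094 21.3822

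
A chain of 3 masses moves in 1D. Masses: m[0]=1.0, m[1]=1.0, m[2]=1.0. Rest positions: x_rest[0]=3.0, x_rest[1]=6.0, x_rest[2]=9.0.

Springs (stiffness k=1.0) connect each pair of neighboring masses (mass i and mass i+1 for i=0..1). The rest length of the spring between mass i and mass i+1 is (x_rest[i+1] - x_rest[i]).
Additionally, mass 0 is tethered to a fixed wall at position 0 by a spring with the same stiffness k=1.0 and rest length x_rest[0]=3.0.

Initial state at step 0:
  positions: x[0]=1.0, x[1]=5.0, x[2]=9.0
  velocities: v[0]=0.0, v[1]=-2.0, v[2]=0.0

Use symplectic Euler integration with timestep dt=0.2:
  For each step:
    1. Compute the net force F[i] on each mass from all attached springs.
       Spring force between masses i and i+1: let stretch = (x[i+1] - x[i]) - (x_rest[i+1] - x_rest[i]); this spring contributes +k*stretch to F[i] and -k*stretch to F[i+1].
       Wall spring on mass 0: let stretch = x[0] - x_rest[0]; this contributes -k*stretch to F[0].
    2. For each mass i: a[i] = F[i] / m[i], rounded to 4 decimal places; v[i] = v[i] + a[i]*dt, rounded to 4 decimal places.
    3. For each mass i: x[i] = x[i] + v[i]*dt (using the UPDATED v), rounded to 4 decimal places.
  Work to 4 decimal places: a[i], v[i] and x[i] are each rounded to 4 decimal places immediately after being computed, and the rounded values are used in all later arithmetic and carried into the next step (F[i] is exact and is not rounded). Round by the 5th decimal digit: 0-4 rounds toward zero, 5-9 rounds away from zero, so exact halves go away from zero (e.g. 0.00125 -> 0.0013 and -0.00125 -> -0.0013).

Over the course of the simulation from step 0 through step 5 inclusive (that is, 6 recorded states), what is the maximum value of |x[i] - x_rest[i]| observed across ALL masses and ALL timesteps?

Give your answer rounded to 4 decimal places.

Step 0: x=[1.0000 5.0000 9.0000] v=[0.0000 -2.0000 0.0000]
Step 1: x=[1.1200 4.6000 8.9600] v=[0.6000 -2.0000 -0.2000]
Step 2: x=[1.3344 4.2352 8.8656] v=[1.0720 -1.8240 -0.4720]
Step 3: x=[1.6115 3.9396 8.7060] v=[1.3853 -1.4781 -0.7981]
Step 4: x=[1.9172 3.7415 8.4757] v=[1.5286 -0.9904 -1.1514]
Step 5: x=[2.2192 3.6598 8.1761] v=[1.5100 -0.4084 -1.4982]
Max displacement = 2.3402

Answer: 2.3402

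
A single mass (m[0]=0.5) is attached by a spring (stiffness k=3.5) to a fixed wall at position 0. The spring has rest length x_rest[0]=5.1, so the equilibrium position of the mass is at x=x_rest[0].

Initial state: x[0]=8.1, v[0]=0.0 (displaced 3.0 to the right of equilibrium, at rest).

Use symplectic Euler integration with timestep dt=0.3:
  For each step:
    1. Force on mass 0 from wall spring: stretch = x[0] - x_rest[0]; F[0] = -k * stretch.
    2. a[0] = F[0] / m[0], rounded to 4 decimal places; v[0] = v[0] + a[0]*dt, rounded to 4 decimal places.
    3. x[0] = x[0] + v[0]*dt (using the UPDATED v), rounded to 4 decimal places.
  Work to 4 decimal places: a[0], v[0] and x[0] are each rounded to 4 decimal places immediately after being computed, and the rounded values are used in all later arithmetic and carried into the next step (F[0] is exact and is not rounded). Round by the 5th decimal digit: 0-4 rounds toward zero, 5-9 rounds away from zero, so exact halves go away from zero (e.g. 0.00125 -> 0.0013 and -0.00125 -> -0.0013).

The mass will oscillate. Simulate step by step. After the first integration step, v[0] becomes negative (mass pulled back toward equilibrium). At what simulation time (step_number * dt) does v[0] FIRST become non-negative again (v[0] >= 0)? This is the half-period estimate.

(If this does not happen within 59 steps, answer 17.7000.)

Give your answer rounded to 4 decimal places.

Step 0: x=[8.1000] v=[0.0000]
Step 1: x=[6.2100] v=[-6.3000]
Step 2: x=[3.6207] v=[-8.6310]
Step 3: x=[1.9634] v=[-5.5245]
Step 4: x=[2.2821] v=[1.0624]
First v>=0 after going negative at step 4, time=1.2000

Answer: 1.2000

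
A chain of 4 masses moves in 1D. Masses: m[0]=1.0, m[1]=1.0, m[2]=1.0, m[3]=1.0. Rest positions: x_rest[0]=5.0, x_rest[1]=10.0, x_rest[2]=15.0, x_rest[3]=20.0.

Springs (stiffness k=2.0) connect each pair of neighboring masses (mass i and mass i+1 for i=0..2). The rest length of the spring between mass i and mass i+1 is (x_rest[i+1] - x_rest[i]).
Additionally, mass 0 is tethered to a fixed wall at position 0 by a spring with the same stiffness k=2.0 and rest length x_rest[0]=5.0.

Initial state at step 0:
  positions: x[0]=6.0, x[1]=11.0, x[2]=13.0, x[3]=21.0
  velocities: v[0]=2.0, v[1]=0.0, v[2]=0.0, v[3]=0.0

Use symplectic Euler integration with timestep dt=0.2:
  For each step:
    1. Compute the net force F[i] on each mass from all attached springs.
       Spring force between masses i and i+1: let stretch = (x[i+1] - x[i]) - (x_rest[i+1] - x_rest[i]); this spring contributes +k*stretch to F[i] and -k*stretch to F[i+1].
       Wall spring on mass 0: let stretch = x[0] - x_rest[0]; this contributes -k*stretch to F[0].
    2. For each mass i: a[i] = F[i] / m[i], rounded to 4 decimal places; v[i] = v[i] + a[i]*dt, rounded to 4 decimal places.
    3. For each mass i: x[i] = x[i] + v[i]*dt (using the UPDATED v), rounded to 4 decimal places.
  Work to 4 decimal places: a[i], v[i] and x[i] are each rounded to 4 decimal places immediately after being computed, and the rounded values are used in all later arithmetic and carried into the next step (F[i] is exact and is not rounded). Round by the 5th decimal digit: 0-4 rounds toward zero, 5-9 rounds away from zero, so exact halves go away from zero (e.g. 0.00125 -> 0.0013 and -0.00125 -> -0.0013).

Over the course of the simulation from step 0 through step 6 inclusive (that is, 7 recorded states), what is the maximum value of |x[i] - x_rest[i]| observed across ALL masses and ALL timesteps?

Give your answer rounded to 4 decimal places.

Step 0: x=[6.0000 11.0000 13.0000 21.0000] v=[2.0000 0.0000 0.0000 0.0000]
Step 1: x=[6.3200 10.7600 13.4800 20.7600] v=[1.6000 -1.2000 2.4000 -1.2000]
Step 2: x=[6.4896 10.3824 14.3248 20.3376] v=[0.8480 -1.8880 4.2240 -2.1120]
Step 3: x=[6.4515 10.0088 15.3352 19.8342] v=[-0.1907 -1.8682 5.0522 -2.5171]
Step 4: x=[6.1818 9.7767 16.2794 19.3709] v=[-1.3484 -1.1606 4.7212 -2.3167]
Step 5: x=[5.7052 9.7772 16.9507 19.0602] v=[-2.3832 0.0025 3.3567 -1.5533]
Step 6: x=[5.0979 10.0258 17.2169 18.9808] v=[-3.0365 1.2431 1.3311 -0.3971]
Max displacement = 2.2169

Answer: 2.2169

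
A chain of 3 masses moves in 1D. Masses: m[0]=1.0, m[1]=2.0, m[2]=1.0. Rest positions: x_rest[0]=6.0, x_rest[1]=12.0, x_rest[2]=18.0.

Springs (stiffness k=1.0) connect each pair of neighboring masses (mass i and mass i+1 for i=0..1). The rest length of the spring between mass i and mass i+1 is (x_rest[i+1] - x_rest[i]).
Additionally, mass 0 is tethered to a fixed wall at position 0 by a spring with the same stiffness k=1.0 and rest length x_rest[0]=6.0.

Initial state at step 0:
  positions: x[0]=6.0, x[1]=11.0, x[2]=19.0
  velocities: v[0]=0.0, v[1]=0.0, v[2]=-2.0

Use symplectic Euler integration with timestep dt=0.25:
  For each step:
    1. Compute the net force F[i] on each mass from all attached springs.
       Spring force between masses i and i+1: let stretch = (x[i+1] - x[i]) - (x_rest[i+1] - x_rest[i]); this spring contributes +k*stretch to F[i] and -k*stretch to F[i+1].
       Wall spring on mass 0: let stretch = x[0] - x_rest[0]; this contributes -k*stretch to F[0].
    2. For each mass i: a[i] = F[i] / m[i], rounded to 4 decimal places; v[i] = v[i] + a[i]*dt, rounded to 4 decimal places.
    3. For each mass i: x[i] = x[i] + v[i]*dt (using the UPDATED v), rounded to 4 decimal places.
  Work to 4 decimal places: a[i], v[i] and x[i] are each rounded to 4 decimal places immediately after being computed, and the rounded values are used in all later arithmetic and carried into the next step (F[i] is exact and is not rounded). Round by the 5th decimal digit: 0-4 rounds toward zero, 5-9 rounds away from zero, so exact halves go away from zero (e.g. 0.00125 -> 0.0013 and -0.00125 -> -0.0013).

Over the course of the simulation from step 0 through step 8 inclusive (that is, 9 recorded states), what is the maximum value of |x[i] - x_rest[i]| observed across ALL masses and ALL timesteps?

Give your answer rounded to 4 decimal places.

Step 0: x=[6.0000 11.0000 19.0000] v=[0.0000 0.0000 -2.0000]
Step 1: x=[5.9375 11.0938 18.3750] v=[-0.2500 0.3750 -2.5000]
Step 2: x=[5.8262 11.2540 17.6699] v=[-0.4453 0.6406 -2.8203]
Step 3: x=[5.6900 11.4450 16.9388] v=[-0.5449 0.7641 -2.9243]
Step 4: x=[5.5578 11.6279 16.2394] v=[-0.5287 0.7315 -2.7978]
Step 5: x=[5.4577 11.7652 15.6267] v=[-0.4006 0.5492 -2.4507]
Step 6: x=[5.4107 11.8261 15.1477] v=[-0.1882 0.2435 -1.9161]
Step 7: x=[5.4265 11.7903 14.8361] v=[0.0630 -0.1432 -1.2465]
Step 8: x=[5.5008 11.6508 14.7091] v=[0.2973 -0.5580 -0.5080]
Max displacement = 3.2909

Answer: 3.2909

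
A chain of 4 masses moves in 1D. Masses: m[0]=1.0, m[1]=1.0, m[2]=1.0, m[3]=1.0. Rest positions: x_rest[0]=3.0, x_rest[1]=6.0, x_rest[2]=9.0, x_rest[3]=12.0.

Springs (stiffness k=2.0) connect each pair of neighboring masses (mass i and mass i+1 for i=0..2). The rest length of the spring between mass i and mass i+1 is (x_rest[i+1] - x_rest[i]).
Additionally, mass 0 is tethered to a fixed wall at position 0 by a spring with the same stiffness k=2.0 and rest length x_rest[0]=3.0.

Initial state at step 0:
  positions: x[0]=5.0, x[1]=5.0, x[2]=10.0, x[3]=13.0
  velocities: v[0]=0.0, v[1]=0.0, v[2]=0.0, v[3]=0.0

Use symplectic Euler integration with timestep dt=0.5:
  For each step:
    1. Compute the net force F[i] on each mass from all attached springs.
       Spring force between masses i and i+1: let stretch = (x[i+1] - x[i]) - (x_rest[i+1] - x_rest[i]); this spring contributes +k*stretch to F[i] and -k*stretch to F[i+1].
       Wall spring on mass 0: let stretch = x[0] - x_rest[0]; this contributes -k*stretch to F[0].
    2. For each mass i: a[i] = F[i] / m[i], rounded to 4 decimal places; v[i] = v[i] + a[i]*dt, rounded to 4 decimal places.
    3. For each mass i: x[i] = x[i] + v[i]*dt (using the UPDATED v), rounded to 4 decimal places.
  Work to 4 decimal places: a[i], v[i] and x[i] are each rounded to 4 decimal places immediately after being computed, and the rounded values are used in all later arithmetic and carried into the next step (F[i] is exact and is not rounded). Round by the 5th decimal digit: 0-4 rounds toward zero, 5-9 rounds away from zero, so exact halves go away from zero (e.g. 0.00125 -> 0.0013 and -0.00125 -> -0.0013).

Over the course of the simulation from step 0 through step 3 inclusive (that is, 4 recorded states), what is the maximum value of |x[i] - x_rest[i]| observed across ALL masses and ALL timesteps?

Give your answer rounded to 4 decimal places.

Step 0: x=[5.0000 5.0000 10.0000 13.0000] v=[0.0000 0.0000 0.0000 0.0000]
Step 1: x=[2.5000 7.5000 9.0000 13.0000] v=[-5.0000 5.0000 -2.0000 0.0000]
Step 2: x=[1.2500 8.2500 9.2500 12.5000] v=[-2.5000 1.5000 0.5000 -1.0000]
Step 3: x=[2.8750 6.0000 10.6250 11.8750] v=[3.2500 -4.5000 2.7500 -1.2500]
Max displacement = 2.2500

Answer: 2.2500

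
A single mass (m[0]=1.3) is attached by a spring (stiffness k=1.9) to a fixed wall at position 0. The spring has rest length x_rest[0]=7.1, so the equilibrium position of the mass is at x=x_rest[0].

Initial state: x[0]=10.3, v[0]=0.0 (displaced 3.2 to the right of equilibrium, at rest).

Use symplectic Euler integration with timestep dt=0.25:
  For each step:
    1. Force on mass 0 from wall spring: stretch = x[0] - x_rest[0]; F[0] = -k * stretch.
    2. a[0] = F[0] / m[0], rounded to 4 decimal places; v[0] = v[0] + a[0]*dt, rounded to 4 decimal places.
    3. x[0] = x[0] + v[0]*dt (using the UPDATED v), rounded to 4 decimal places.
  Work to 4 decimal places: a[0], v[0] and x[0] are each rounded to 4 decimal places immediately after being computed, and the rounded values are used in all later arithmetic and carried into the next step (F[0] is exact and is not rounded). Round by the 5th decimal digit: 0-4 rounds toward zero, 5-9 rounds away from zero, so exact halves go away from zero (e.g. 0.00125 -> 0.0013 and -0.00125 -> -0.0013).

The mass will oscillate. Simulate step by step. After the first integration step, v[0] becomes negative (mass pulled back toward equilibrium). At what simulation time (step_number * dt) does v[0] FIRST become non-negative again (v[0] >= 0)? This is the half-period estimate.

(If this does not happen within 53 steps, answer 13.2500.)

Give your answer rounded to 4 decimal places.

Step 0: x=[10.3000] v=[0.0000]
Step 1: x=[10.0077] v=[-1.1692]
Step 2: x=[9.4498] v=[-2.2316]
Step 3: x=[8.6773] v=[-3.0902]
Step 4: x=[7.7607] v=[-3.6665]
Step 5: x=[6.7837] v=[-3.9079]
Step 6: x=[5.8356] v=[-3.7923]
Step 7: x=[5.0030] v=[-3.3303]
Step 8: x=[4.3620] v=[-2.5641]
Step 9: x=[3.9711] v=[-1.5637]
Step 10: x=[3.8660] v=[-0.4205]
Step 11: x=[4.0563] v=[0.7612]
First v>=0 after going negative at step 11, time=2.7500

Answer: 2.7500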